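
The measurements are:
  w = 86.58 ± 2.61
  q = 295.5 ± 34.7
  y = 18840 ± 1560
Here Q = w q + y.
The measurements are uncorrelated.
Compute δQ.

3470

Let p = w·q = 25580. δp/p = √((1·δw/w)² + (1·δq/q)²) = √(0.000909 + 0.0138) = 0.121, so δp = 3100.
Q = p + y: δQ = √(δp² + δy²) = √(9.62e+06 + 2.43e+06) = 3470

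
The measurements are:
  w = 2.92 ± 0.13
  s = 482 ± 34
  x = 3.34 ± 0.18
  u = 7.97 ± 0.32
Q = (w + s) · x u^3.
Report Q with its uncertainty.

(8.20 ± 1.23) × 10^5

Let h = w + s = 485. δh = √(δw² + δs²) = √(0.0169 + 1160) = 34.0, so δh/h = 0.0701.
Q is then a monomial in h, x, u:
δQ/Q = √((δh/h)² + (1·δx/x)² + (3·δu/u)²) = √(0.00492 + 0.00290 + 0.0145) = 0.149
Q = 8.2e+05, so δQ = 0.149 × 8.2e+05 = 1.23e+05.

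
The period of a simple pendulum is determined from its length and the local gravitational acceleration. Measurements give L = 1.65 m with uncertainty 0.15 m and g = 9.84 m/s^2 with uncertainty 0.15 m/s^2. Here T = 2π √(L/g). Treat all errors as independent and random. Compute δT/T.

0.0461

Relative error in a monomial: (δT/T)² = Σ (nᵢ · δxᵢ/xᵢ)².
  (½·δL/L)² = (0.5×0.0909)² = 0.00207;  (−½·δg/g)² = (-0.5×0.0152)² = 5.81e-05
δT/T = √(0.00212) = 0.0461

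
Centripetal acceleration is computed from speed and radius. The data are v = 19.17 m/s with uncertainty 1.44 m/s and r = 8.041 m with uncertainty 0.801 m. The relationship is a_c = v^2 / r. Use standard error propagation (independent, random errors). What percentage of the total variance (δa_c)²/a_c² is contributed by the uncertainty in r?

(δa_c/a_c)² = (2·δv/v)² + (-1·δr/r)²
  v term: (2×0.0751)² = 0.0226
  r term: (-1×0.0996)² = 0.00992
Total = 0.0325. Share from r = 0.00992/0.0325 = 0.305.

30.5%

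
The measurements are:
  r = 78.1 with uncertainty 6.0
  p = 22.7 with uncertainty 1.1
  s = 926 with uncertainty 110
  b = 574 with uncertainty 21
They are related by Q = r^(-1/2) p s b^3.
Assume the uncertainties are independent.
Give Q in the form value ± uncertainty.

Each factor contributes (exponent × relative error)² to (δQ/Q)²:
  (−½·δr/r)² = (-0.5×0.0768)² = 0.00148;  (1·δp/p)² = (1×0.0485)² = 0.00235;  (1·δs/s)² = (1×0.119)² = 0.0141;  (3·δb/b)² = (3×0.0366)² = 0.0120
δQ/Q = √(0.0300) = 0.173
Q = 4.5e+11, so δQ = 0.173 × 4.5e+11 = 7.79e+10.

(4.50 ± 0.779) × 10^11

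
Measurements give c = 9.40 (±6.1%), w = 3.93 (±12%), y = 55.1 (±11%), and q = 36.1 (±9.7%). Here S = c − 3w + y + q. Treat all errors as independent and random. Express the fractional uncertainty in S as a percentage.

Each term contributes (cᵢ δxᵢ)² to (δS)²:
  (δc)² = 0.329;  (3·δw)² = 2.00;  (δy)² = 36.7;  (δq)² = 12.3
δS = √(51.3) = 7.16
S = 88.8, so δS/S = 7.16/88.8 = 0.0807.

8.07%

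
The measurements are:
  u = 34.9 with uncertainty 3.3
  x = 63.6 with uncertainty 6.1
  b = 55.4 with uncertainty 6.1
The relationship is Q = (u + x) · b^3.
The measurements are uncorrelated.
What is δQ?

Let w = u + x = 98.5. δw = √(δu² + δx²) = √(10.9 + 37.2) = 6.94, so δw/w = 0.0704.
Q is then a monomial in w, b:
δQ/Q = √((δw/w)² + (3·δb/b)²) = √(0.00496 + 0.109) = 0.338
Q = 1.67e+07, so δQ = 0.338 × 1.67e+07 = 5.66e+06.

5.66e+06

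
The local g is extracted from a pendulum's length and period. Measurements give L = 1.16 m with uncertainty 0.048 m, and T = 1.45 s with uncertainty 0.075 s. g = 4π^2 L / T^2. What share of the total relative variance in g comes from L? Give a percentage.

13.8%

(δg/g)² = (1·δL/L)² + (-2·δT/T)²
  L term: (1×0.0414)² = 0.00171
  T term: (-2×0.0517)² = 0.0107
Total = 0.0124. Share from L = 0.00171/0.0124 = 0.138.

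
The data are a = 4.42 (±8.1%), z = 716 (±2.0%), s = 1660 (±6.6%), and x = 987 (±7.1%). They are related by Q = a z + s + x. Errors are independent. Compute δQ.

Let p = a·z = 3160. δp/p = √((1·δa/a)² + (1·δz/z)²) = √(0.00656 + 0.000400) = 0.0834, so δp = 264.
Q = p + s + x: δQ = √(δp² + δs² + δx²) = √(69700 + 12000 + 4910) = 294

294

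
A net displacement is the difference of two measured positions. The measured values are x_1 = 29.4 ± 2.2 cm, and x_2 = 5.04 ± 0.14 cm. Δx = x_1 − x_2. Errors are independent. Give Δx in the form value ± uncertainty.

Sums and differences: (δΔx)² = Σ (cᵢ δxᵢ)².
  (δx_1)² = 4.84;  (δx_2)² = 0.0196
δΔx = √(4.86) = 2.20 cm
Δx = 24.4 cm.

24.4 ± 2.20 cm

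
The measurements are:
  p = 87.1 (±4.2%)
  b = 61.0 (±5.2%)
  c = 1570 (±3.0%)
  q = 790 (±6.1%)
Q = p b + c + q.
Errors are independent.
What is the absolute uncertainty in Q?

361

Let w = p·b = 5310. δw/w = √((1·δp/p)² + (1·δb/b)²) = √(0.00176 + 0.00270) = 0.0668, so δw = 355.
Q = w + c + q: δQ = √(δw² + δc² + δq²) = √(1.26e+05 + 2220 + 2320) = 361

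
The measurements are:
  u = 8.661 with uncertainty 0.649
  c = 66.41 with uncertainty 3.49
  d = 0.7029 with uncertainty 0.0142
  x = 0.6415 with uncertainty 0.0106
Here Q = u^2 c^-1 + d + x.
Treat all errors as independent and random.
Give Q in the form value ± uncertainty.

Let p = u^2·c^-1 = 1.130. δp/p = √((2·δu/u)² + (-1·δc/c)²) = √(0.0225 + 0.00276) = 0.159, so δp = 0.179.
Q = p + d + x: δQ = √(δp² + δd² + δx²) = √(0.0322 + 0.000202 + 0.000112) = 0.180
Q = 2.474.

2.474 ± 0.180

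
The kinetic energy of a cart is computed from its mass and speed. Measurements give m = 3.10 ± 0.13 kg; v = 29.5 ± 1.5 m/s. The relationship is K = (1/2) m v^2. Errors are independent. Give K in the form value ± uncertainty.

Relative error in a monomial: (δK/K)² = Σ (nᵢ · δxᵢ/xᵢ)².
  (1·δm/m)² = (1×0.0419)² = 0.00176;  (2·δv/v)² = (2×0.0508)² = 0.0103
δK/K = √(0.0121) = 0.110
K = 1350 J, so δK = 0.110 × 1350 = 148 J.

1350 ± 148 J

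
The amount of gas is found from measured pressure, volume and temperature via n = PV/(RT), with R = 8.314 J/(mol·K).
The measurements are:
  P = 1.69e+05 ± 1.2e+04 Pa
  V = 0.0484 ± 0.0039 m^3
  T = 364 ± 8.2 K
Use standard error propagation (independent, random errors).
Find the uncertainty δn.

0.297 mol

Relative error in a monomial: (δn/n)² = Σ (nᵢ · δxᵢ/xᵢ)².
  (1·δP/P)² = (1×0.0710)² = 0.00504;  (1·δV/V)² = (1×0.0806)² = 0.00649;  (-1·δT/T)² = (-1×0.0225)² = 0.000507
δn/n = √(0.0120) = 0.110
n = 2.70 mol, so δn = 0.110 × 2.70 = 0.297 mol.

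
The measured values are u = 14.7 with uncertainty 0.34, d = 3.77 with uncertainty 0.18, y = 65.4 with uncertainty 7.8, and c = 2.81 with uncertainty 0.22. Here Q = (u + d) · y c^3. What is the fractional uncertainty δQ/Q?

Let w = u + d = 18.5. δw = √(δu² + δd²) = √(0.116 + 0.0324) = 0.385, so δw/w = 0.0208.
Q is then a monomial in w, y, c:
δQ/Q = √((δw/w)² + (1·δy/y)² + (3·δc/c)²) = √(0.000434 + 0.0142 + 0.0552) = 0.264

0.264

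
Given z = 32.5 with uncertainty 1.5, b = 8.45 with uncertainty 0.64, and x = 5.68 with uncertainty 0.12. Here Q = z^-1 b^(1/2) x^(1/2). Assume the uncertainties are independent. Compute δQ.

Relative error in a monomial: (δQ/Q)² = Σ (nᵢ · δxᵢ/xᵢ)².
  (-1·δz/z)² = (-1×0.0462)² = 0.00213;  (½·δb/b)² = (0.5×0.0757)² = 0.00143;  (½·δx/x)² = (0.5×0.0211)² = 0.000112
δQ/Q = √(0.00368) = 0.0606
Q = 0.213, so δQ = 0.0606 × 0.213 = 0.0129.

0.0129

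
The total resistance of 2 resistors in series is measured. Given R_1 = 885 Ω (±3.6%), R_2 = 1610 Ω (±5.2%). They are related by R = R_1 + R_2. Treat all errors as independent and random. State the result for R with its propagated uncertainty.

2500 ± 89.6 Ω

For a sum/difference, combine absolute errors in quadrature:
  (δR_1)² = 1020;  (δR_2)² = 7010
δR = √(8020) = 89.6 Ω
R = 2500 Ω.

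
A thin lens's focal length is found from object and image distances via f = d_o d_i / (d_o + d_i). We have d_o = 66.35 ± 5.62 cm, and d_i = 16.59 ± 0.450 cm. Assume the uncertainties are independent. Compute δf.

∂f/∂d_o = (d_i/(d_o+d_i))² = 0.0400;  ∂f/∂d_i = (d_o/(d_o+d_i))² = 0.640
δf = √((∂f/∂d_o · δd_o)² + (∂f/∂d_i · δd_i)²) = √(0.0506 + 0.0829) = 0.365 cm

0.365 cm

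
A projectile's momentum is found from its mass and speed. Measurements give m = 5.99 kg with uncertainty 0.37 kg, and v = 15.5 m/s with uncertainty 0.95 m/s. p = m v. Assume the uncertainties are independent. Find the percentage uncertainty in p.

8.70%

Since p is a product/quotient, work with relative uncertainties:
  (1·δm/m)² = (1×0.0618)² = 0.00382;  (1·δv/v)² = (1×0.0613)² = 0.00376
δp/p = √(0.00757) = 0.0870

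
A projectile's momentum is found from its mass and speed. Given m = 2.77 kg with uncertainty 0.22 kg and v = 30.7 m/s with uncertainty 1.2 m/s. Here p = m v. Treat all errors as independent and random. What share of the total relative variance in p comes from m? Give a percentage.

(δp/p)² = (1·δm/m)² + (1·δv/v)²
  m term: (1×0.0794)² = 0.00631
  v term: (1×0.0391)² = 0.00153
Total = 0.00784. Share from m = 0.00631/0.00784 = 0.805.

80.5%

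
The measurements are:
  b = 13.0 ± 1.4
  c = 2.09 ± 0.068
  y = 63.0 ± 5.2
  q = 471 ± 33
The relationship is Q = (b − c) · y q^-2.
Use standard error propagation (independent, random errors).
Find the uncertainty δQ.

Let u = b − c = 10.9. δu = √(δb² + δc²) = √(1.96 + 0.00462) = 1.40, so δu/u = 0.128.
Q is then a monomial in u, y, q:
δQ/Q = √((δu/u)² + (1·δy/y)² + (-2·δq/q)²) = √(0.0165 + 0.00681 + 0.0196) = 0.207
Q = 0.00310, so δQ = 0.207 × 0.00310 = 0.000642.

0.000642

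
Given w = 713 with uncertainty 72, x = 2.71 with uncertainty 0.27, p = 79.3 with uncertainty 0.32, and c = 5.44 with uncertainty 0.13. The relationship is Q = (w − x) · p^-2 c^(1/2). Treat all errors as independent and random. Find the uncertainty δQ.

Let u = w − x = 710. δu = √(δw² + δx²) = √(5180 + 0.0729) = 72.0, so δu/u = 0.101.
Q is then a monomial in u, p, c:
δQ/Q = √((δu/u)² + (-2·δp/p)² + (½·δc/c)²) = √(0.0103 + 6.51e-05 + 0.000143) = 0.102
Q = 0.263, so δQ = 0.102 × 0.263 = 0.0270.

0.0270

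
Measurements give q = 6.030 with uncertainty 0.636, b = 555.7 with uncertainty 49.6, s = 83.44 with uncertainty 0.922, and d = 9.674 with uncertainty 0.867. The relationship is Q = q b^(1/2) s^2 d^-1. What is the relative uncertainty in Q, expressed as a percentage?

Products/powers → add relative errors in quadrature, weighted by exponent:
  (1·δq/q)² = (1×0.105)² = 0.0111;  (½·δb/b)² = (0.5×0.0893)² = 0.00199;  (2·δs/s)² = (2×0.0110)² = 0.000488;  (-1·δd/d)² = (-1×0.0896)² = 0.00803
δQ/Q = √(0.0216) = 0.147

14.7%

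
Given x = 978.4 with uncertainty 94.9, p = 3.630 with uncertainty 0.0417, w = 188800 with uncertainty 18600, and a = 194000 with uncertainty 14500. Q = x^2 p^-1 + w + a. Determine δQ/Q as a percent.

Let h = x^2·p^-1 = 263700. δh/h = √((2·δx/x)² + (-1·δp/p)²) = √(0.0376 + 0.000132) = 0.194, so δh = 51200.
Q = h + w + a: δQ = √(δh² + δw² + δa²) = √(2.63e+09 + 3.46e+08 + 2.1e+08) = 56400
Q = 646500, so δQ/Q = 56400/646500 = 0.0873.

8.73%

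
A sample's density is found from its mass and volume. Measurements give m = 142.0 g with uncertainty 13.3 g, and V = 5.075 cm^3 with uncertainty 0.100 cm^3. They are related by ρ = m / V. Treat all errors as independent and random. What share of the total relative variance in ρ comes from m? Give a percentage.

95.8%

(δρ/ρ)² = (1·δm/m)² + (-1·δV/V)²
  m term: (1×0.0937)² = 0.00877
  V term: (-1×0.0197)² = 0.000388
Total = 0.00916. Share from m = 0.00877/0.00916 = 0.958.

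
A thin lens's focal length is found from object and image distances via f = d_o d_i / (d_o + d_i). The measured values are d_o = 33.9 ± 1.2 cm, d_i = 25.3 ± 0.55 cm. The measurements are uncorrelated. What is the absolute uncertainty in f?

∂f/∂d_o = (d_i/(d_o+d_i))² = 0.183;  ∂f/∂d_i = (d_o/(d_o+d_i))² = 0.328
δf = √((∂f/∂d_o · δd_o)² + (∂f/∂d_i · δd_i)²) = √(0.0480 + 0.0325) = 0.284 cm

0.284 cm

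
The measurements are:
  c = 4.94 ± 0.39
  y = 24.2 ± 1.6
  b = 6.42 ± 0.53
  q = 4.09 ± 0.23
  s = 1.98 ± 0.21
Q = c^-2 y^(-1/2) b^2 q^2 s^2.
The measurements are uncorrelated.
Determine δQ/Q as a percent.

Products/powers → add relative errors in quadrature, weighted by exponent:
  (-2·δc/c)² = (-2×0.0789)² = 0.0249;  (−½·δy/y)² = (-0.5×0.0661)² = 0.00109;  (2·δb/b)² = (2×0.0826)² = 0.0273;  (2·δq/q)² = (2×0.0562)² = 0.0126;  (2·δs/s)² = (2×0.106)² = 0.0450
δQ/Q = √(0.111) = 0.333

33.3%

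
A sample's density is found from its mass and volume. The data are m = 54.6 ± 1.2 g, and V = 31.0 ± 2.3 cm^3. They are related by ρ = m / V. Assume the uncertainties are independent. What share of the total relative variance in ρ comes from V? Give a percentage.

(δρ/ρ)² = (1·δm/m)² + (-1·δV/V)²
  m term: (1×0.0220)² = 0.000483
  V term: (-1×0.0742)² = 0.00550
Total = 0.00599. Share from V = 0.00550/0.00599 = 0.919.

91.9%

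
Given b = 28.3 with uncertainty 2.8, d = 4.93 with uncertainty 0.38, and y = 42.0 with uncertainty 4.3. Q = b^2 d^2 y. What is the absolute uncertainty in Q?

2.21e+05

For a monomial Q ∝ b^2, d^2, y, fractional errors add in quadrature:
  (2·δb/b)² = (2×0.0989)² = 0.0392;  (2·δd/d)² = (2×0.0771)² = 0.0238;  (1·δy/y)² = (1×0.102)² = 0.0105
δQ/Q = √(0.0734) = 0.271
Q = 8.18e+05, so δQ = 0.271 × 8.18e+05 = 2.21e+05.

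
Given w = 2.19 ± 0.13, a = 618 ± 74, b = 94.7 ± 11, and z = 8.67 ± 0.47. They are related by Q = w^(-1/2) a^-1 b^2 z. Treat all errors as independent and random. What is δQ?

Q is a product of powers, so relative uncertainties combine in quadrature:
  (−½·δw/w)² = (-0.5×0.0594)² = 0.000881;  (-1·δa/a)² = (-1×0.120)² = 0.0143;  (2·δb/b)² = (2×0.116)² = 0.0540;  (1·δz/z)² = (1×0.0542)² = 0.00294
δQ/Q = √(0.0721) = 0.269
Q = 85.0, so δQ = 0.269 × 85.0 = 22.8.

22.8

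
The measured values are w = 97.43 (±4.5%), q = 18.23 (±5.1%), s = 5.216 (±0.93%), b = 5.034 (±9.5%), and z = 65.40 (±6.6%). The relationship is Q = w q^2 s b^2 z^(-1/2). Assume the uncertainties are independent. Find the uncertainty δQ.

Q is a product of powers, so relative uncertainties combine in quadrature:
  (1·δw/w)² = (1×0.0450)² = 0.00202;  (2·δq/q)² = (2×0.0510)² = 0.0104;  (1·δs/s)² = (1×0.00930)² = 8.65e-05;  (2·δb/b)² = (2×0.0950)² = 0.0361;  (−½·δz/z)² = (-0.5×0.0660)² = 0.00109
δQ/Q = √(0.0497) = 0.223
Q = 529200, so δQ = 0.223 × 529200 = 1.18e+05.

1.18e+05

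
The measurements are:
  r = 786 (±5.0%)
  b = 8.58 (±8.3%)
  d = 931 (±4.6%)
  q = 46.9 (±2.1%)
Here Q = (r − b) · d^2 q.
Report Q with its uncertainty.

(3.16 ± 0.338) × 10^10

Let u = r − b = 777. δu = √(δr² + δb²) = √(1540 + 0.507) = 39.3, so δu/u = 0.0506.
Q is then a monomial in u, d, q:
δQ/Q = √((δu/u)² + (2·δd/d)² + (1·δq/q)²) = √(0.00256 + 0.00846 + 0.000441) = 0.107
Q = 3.16e+10, so δQ = 0.107 × 3.16e+10 = 3.38e+09.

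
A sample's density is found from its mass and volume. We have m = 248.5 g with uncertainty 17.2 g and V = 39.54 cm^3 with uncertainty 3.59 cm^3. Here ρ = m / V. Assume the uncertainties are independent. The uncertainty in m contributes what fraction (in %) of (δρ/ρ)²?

(δρ/ρ)² = (1·δm/m)² + (-1·δV/V)²
  m term: (1×0.0692)² = 0.00479
  V term: (-1×0.0908)² = 0.00824
Total = 0.0130. Share from m = 0.00479/0.0130 = 0.368.

36.8%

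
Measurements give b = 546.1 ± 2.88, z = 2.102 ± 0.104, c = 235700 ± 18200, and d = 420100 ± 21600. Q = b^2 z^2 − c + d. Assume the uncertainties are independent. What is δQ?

1.34e+05

Let p = b^2·z^2 = 1.318e+06. δp/p = √((2·δb/b)² + (2·δz/z)²) = √(0.000111 + 0.00979) = 0.0995, so δp = 1.31e+05.
Q = p − c + d: δQ = √(δp² + δc² + δd²) = √(1.72e+10 + 3.31e+08 + 4.67e+08) = 1.34e+05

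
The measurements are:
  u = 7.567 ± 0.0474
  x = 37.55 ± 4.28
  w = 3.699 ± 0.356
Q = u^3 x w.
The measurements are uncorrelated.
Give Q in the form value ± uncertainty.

60180 ± 9050

Relative error in a monomial: (δQ/Q)² = Σ (nᵢ · δxᵢ/xᵢ)².
  (3·δu/u)² = (3×0.00626)² = 0.000353;  (1·δx/x)² = (1×0.114)² = 0.0130;  (1·δw/w)² = (1×0.0962)² = 0.00926
δQ/Q = √(0.0226) = 0.150
Q = 60180, so δQ = 0.150 × 60180 = 9050.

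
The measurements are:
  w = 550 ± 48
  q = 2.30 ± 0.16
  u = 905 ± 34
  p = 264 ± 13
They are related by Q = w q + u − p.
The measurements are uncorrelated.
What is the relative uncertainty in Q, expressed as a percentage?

7.65%

Let h = w·q = 1260. δh/h = √((1·δw/w)² + (1·δq/q)²) = √(0.00762 + 0.00484) = 0.112, so δh = 141.
Q = h + u − p: δQ = √(δh² + δu² + δp²) = √(19900 + 1160 + 169) = 146
Q = 1910, so δQ/Q = 146/1910 = 0.0765.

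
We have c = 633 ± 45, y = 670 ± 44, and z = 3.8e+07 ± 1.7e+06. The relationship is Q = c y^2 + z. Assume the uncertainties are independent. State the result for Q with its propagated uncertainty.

(3.22 ± 0.425) × 10^8

Let p = c·y^2 = 2.84e+08. δp/p = √((1·δc/c)² + (2·δy/y)²) = √(0.00505 + 0.0173) = 0.149, so δp = 4.24e+07.
Q = p + z: δQ = √(δp² + δz²) = √(1.8e+15 + 2.89e+12) = 4.25e+07
Q = 3.22e+08.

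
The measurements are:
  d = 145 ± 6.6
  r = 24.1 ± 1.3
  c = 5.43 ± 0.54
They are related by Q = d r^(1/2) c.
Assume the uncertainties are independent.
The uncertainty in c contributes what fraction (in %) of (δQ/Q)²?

77.9%

(δQ/Q)² = (1·δd/d)² + (½·δr/r)² + (1·δc/c)²
  d term: (1×0.0455)² = 0.00207
  r term: (0.5×0.0539)² = 0.000727
  c term: (1×0.0994)² = 0.00989
Total = 0.0127. Share from c = 0.00989/0.0127 = 0.779.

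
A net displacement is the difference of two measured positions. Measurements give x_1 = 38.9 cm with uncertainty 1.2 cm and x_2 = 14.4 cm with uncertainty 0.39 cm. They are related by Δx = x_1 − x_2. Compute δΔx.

Absolute uncertainties add in quadrature for a linear combination:
  (δx_1)² = 1.44;  (δx_2)² = 0.152
δΔx = √(1.59) = 1.26 cm

1.26 cm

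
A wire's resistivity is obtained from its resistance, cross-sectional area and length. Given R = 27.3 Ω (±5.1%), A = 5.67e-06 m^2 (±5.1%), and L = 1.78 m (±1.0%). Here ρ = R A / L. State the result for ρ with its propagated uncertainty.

ρ is a product of powers, so relative uncertainties combine in quadrature:
  (1·δR/R)² = (1×0.0510)² = 0.00260;  (1·δA/A)² = (1×0.0510)² = 0.00260;  (-1·δL/L)² = (-1×0.0100)² = 0.000100
δρ/ρ = √(0.00530) = 0.0728
ρ = 8.7e-05 Ω·m, so δρ = 0.0728 × 8.7e-05 = 6.33e-06 Ω·m.

(8.70 ± 0.633) × 10^-5 Ω·m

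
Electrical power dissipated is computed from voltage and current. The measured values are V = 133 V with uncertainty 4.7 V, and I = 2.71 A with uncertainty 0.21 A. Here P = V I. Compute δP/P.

P is a product of powers, so relative uncertainties combine in quadrature:
  (1·δV/V)² = (1×0.0353)² = 0.00125;  (1·δI/I)² = (1×0.0775)² = 0.00600
δP/P = √(0.00725) = 0.0852

0.0852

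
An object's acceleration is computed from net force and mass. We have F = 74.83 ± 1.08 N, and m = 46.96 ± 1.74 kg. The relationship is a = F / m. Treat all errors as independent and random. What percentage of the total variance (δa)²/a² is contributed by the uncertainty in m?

(δa/a)² = (1·δF/F)² + (-1·δm/m)²
  F term: (1×0.0144)² = 0.000208
  m term: (-1×0.0371)² = 0.00137
Total = 0.00158. Share from m = 0.00137/0.00158 = 0.868.

86.8%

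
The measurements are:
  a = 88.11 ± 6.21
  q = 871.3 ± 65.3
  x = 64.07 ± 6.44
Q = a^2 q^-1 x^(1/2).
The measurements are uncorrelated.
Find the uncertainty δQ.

Relative error in a monomial: (δQ/Q)² = Σ (nᵢ · δxᵢ/xᵢ)².
  (2·δa/a)² = (2×0.0705)² = 0.0199;  (-1·δq/q)² = (-1×0.0749)² = 0.00562;  (½·δx/x)² = (0.5×0.101)² = 0.00253
δQ/Q = √(0.0280) = 0.167
Q = 71.32, so δQ = 0.167 × 71.32 = 11.9.

11.9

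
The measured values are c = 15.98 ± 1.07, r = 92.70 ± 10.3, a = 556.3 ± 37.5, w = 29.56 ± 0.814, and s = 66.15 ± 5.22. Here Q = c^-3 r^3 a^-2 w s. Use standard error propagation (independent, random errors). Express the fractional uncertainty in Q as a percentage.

42.0%

Q is a product of powers, so relative uncertainties combine in quadrature:
  (-3·δc/c)² = (-3×0.0670)² = 0.0404;  (3·δr/r)² = (3×0.111)² = 0.111;  (-2·δa/a)² = (-2×0.0674)² = 0.0182;  (1·δw/w)² = (1×0.0275)² = 0.000758;  (1·δs/s)² = (1×0.0789)² = 0.00623
δQ/Q = √(0.177) = 0.420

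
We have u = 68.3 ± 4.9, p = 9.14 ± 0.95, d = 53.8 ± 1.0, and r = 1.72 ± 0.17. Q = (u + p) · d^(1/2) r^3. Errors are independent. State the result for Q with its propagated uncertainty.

Let w = u + p = 77.4. δw = √(δu² + δp²) = √(24.0 + 0.902) = 4.99, so δw/w = 0.0645.
Q is then a monomial in w, d, r:
δQ/Q = √((δw/w)² + (½·δd/d)² + (3·δr/r)²) = √(0.00415 + 8.64e-05 + 0.0879) = 0.304
Q = 2890, so δQ = 0.304 × 2890 = 877.

2890 ± 877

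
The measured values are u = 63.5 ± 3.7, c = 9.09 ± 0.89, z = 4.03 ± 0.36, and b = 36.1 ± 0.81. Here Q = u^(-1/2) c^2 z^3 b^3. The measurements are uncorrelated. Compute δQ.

1.09e+07

Q is a product of powers, so relative uncertainties combine in quadrature:
  (−½·δu/u)² = (-0.5×0.0583)² = 0.000849;  (2·δc/c)² = (2×0.0979)² = 0.0383;  (3·δz/z)² = (3×0.0893)² = 0.0718;  (3·δb/b)² = (3×0.0224)² = 0.00453
δQ/Q = √(0.116) = 0.340
Q = 3.19e+07, so δQ = 0.340 × 3.19e+07 = 1.09e+07.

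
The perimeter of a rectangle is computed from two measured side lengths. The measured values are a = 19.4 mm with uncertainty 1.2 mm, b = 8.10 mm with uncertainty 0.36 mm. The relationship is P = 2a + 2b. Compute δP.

Sums and differences: (δP)² = Σ (cᵢ δxᵢ)².
  (2·δa)² = 5.76;  (2·δb)² = 0.518
δP = √(6.28) = 2.51 mm

2.51 mm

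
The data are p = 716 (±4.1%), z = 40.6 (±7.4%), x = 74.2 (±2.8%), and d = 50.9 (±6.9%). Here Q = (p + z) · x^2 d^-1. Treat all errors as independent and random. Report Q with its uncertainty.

81800 ± 7940

Let u = p + z = 757. δu = √(δp² + δz²) = √(862 + 9.03) = 29.5, so δu/u = 0.0390.
Q is then a monomial in u, x, d:
δQ/Q = √((δu/u)² + (2·δx/x)² + (-1·δd/d)²) = √(0.00152 + 0.00314 + 0.00476) = 0.0970
Q = 81800, so δQ = 0.0970 × 81800 = 7940.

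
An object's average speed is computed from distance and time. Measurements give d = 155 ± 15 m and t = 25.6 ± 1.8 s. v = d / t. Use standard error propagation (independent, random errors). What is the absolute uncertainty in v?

Each factor contributes (exponent × relative error)² to (δv/v)²:
  (1·δd/d)² = (1×0.0968)² = 0.00937;  (-1·δt/t)² = (-1×0.0703)² = 0.00494
δv/v = √(0.0143) = 0.120
v = 6.05 m/s, so δv = 0.120 × 6.05 = 0.724 m/s.

0.724 m/s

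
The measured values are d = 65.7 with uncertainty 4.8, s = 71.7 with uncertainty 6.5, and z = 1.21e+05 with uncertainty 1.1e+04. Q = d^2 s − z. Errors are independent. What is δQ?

Let p = d^2·s = 3.09e+05. δp/p = √((2·δd/d)² + (1·δs/s)²) = √(0.0214 + 0.00822) = 0.172, so δp = 53200.
Q = p − z: δQ = √(δp² + δz²) = √(2.83e+09 + 1.21e+08) = 54300

54300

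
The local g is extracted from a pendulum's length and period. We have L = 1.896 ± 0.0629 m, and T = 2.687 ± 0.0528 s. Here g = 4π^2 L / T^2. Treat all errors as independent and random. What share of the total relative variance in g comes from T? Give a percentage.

58.4%

(δg/g)² = (1·δL/L)² + (-2·δT/T)²
  L term: (1×0.0332)² = 0.00110
  T term: (-2×0.0197)² = 0.00154
Total = 0.00265. Share from T = 0.00154/0.00265 = 0.584.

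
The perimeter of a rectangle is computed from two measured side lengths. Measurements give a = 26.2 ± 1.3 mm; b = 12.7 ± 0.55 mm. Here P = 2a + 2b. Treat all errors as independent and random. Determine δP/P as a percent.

Each term contributes (cᵢ δxᵢ)² to (δP)²:
  (2·δa)² = 6.76;  (2·δb)² = 1.21
δP = √(7.97) = 2.82 mm
P = 77.8 mm, so δP/P = 2.82/77.8 = 0.0363.

3.63%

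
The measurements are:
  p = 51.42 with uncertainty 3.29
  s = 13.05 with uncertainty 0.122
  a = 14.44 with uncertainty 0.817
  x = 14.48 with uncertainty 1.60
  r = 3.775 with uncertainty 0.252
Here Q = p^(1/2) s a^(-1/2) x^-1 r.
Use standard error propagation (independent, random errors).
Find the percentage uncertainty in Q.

13.6%

Each factor contributes (exponent × relative error)² to (δQ/Q)²:
  (½·δp/p)² = (0.5×0.0640)² = 0.00102;  (1·δs/s)² = (1×0.00935)² = 8.74e-05;  (−½·δa/a)² = (-0.5×0.0566)² = 0.000800;  (-1·δx/x)² = (-1×0.110)² = 0.0122;  (1·δr/r)² = (1×0.0668)² = 0.00446
δQ/Q = √(0.0186) = 0.136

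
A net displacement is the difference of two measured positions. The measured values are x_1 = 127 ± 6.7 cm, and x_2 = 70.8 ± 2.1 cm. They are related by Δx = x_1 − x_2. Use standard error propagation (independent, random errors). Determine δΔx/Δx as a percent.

Each term contributes (cᵢ δxᵢ)² to (δΔx)²:
  (δx_1)² = 44.9;  (δx_2)² = 4.41
δΔx = √(49.3) = 7.02 cm
Δx = 56.2 cm, so δΔx/Δx = 7.02/56.2 = 0.125.

12.5%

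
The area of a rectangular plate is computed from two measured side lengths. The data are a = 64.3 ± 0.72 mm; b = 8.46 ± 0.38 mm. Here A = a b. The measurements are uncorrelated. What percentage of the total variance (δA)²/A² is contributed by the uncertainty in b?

(δA/A)² = (1·δa/a)² + (1·δb/b)²
  a term: (1×0.0112)² = 0.000125
  b term: (1×0.0449)² = 0.00202
Total = 0.00214. Share from b = 0.00202/0.00214 = 0.941.

94.1%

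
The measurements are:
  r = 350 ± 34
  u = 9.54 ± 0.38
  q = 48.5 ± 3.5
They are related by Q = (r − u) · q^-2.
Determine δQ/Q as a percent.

17.6%

Let w = r − u = 340. δw = √(δr² + δu²) = √(1160 + 0.144) = 34.0, so δw/w = 0.0999.
Q is then a monomial in w, q:
δQ/Q = √((δw/w)² + (-2·δq/q)²) = √(0.00997 + 0.0208) = 0.176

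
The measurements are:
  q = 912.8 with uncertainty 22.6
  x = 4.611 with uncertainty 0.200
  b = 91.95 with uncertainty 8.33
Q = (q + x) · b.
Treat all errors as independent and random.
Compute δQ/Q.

Let u = q + x = 917.4. δu = √(δq² + δx²) = √(511 + 0.0400) = 22.6, so δu/u = 0.0246.
Q is then a monomial in u, b:
δQ/Q = √((δu/u)² + (1·δb/b)²) = √(0.000607 + 0.00821) = 0.0939

0.0939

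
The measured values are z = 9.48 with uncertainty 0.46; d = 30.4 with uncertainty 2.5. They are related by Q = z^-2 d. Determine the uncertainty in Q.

0.0430

Since Q is a product/quotient, work with relative uncertainties:
  (-2·δz/z)² = (-2×0.0485)² = 0.00942;  (1·δd/d)² = (1×0.0822)² = 0.00676
δQ/Q = √(0.0162) = 0.127
Q = 0.338, so δQ = 0.127 × 0.338 = 0.0430.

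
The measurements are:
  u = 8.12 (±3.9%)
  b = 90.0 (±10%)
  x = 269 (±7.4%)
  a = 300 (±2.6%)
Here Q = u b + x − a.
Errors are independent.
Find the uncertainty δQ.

Let p = u·b = 731. δp/p = √((1·δu/u)² + (1·δb/b)²) = √(0.00152 + 0.0100) = 0.107, so δp = 78.4.
Q = p + x − a: δQ = √(δp² + δx² + δa²) = √(6150 + 396 + 60.8) = 81.3

81.3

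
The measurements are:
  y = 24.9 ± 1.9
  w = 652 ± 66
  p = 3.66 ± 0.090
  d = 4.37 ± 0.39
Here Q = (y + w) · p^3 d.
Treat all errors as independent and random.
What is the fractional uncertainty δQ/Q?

0.151

Let u = y + w = 677. δu = √(δy² + δw²) = √(3.61 + 4360) = 66.0, so δu/u = 0.0975.
Q is then a monomial in u, p, d:
δQ/Q = √((δu/u)² + (3·δp/p)² + (1·δd/d)²) = √(0.00951 + 0.00544 + 0.00796) = 0.151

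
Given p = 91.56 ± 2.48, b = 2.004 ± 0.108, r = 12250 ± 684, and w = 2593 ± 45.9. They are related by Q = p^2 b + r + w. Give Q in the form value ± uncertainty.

Let h = p^2·b = 16800. δh/h = √((2·δp/p)² + (1·δb/b)²) = √(0.00293 + 0.00290) = 0.0764, so δh = 1280.
Q = h + r + w: δQ = √(δh² + δr² + δw²) = √(1.65e+06 + 4.68e+05 + 2110) = 1460
Q = 31640.

31640 ± 1460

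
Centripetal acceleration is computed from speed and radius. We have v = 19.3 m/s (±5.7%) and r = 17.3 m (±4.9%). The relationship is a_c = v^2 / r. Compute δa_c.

2.67 m/s^2

Relative error in a monomial: (δa_c/a_c)² = Σ (nᵢ · δxᵢ/xᵢ)².
  (2·δv/v)² = (2×0.0570)² = 0.0130;  (-1·δr/r)² = (-1×0.0490)² = 0.00240
δa_c/a_c = √(0.0154) = 0.124
a_c = 21.5 m/s^2, so δa_c = 0.124 × 21.5 = 2.67 m/s^2.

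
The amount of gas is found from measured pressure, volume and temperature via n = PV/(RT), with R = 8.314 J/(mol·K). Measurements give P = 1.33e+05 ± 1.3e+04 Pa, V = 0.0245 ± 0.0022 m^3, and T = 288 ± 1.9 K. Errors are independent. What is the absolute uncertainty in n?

Since n is a product/quotient, work with relative uncertainties:
  (1·δP/P)² = (1×0.0977)² = 0.00955;  (1·δV/V)² = (1×0.0898)² = 0.00806;  (-1·δT/T)² = (-1×0.00660)² = 4.35e-05
δn/n = √(0.0177) = 0.133
n = 1.36 mol, so δn = 0.133 × 1.36 = 0.181 mol.

0.181 mol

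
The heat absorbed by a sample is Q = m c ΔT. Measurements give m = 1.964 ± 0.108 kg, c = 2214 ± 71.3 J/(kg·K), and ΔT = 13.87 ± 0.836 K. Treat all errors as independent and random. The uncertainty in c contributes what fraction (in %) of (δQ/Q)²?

13.5%

(δQ/Q)² = (1·δm/m)² + (1·δc/c)² + (1·δΔT/ΔT)²
  m term: (1×0.0550)² = 0.00302
  c term: (1×0.0322)² = 0.00104
  ΔT term: (1×0.0603)² = 0.00363
Total = 0.00769. Share from c = 0.00104/0.00769 = 0.135.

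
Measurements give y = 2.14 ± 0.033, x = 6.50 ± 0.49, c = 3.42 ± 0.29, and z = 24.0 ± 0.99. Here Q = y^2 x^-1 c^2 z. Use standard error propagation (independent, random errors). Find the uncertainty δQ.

Each factor contributes (exponent × relative error)² to (δQ/Q)²:
  (2·δy/y)² = (2×0.0154)² = 0.000951;  (-1·δx/x)² = (-1×0.0754)² = 0.00568;  (2·δc/c)² = (2×0.0848)² = 0.0288;  (1·δz/z)² = (1×0.0413)² = 0.00170
δQ/Q = √(0.0371) = 0.193
Q = 198, so δQ = 0.193 × 198 = 38.1.

38.1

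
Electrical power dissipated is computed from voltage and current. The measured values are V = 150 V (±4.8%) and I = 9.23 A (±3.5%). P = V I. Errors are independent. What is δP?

82.2 W

Relative error in a monomial: (δP/P)² = Σ (nᵢ · δxᵢ/xᵢ)².
  (1·δV/V)² = (1×0.0480)² = 0.00230;  (1·δI/I)² = (1×0.0350)² = 0.00123
δP/P = √(0.00353) = 0.0594
P = 1380 W, so δP = 0.0594 × 1380 = 82.2 W.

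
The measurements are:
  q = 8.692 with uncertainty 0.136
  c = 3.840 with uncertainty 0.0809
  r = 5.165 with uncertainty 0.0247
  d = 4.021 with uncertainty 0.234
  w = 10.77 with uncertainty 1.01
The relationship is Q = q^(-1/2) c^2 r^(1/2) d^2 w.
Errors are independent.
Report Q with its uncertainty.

Relative error in a monomial: (δQ/Q)² = Σ (nᵢ · δxᵢ/xᵢ)².
  (−½·δq/q)² = (-0.5×0.0156)² = 6.12e-05;  (2·δc/c)² = (2×0.0211)² = 0.00178;  (½·δr/r)² = (0.5×0.00478)² = 5.72e-06;  (2·δd/d)² = (2×0.0582)² = 0.0135;  (1·δw/w)² = (1×0.0938)² = 0.00879
δQ/Q = √(0.0242) = 0.156
Q = 1979, so δQ = 0.156 × 1979 = 308.

1979 ± 308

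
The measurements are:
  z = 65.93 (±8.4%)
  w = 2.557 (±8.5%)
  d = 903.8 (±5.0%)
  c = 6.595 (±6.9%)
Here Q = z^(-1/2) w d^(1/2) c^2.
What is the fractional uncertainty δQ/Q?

0.169

Relative error in a monomial: (δQ/Q)² = Σ (nᵢ · δxᵢ/xᵢ)².
  (−½·δz/z)² = (-0.5×0.0840)² = 0.00176;  (1·δw/w)² = (1×0.0850)² = 0.00723;  (½·δd/d)² = (0.5×0.0500)² = 0.000625;  (2·δc/c)² = (2×0.0690)² = 0.0190
δQ/Q = √(0.0287) = 0.169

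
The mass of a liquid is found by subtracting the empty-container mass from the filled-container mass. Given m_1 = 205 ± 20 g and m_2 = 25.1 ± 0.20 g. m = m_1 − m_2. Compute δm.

20.0 g

Each term contributes (cᵢ δxᵢ)² to (δm)²:
  (δm_1)² = 400;  (δm_2)² = 0.0400
δm = √(400) = 20.0 g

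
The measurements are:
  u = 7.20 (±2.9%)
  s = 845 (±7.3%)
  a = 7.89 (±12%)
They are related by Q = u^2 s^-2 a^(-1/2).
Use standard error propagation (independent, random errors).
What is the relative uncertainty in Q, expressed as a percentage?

16.8%

Products/powers → add relative errors in quadrature, weighted by exponent:
  (2·δu/u)² = (2×0.0290)² = 0.00336;  (-2·δs/s)² = (-2×0.0730)² = 0.0213;  (−½·δa/a)² = (-0.5×0.120)² = 0.00360
δQ/Q = √(0.0283) = 0.168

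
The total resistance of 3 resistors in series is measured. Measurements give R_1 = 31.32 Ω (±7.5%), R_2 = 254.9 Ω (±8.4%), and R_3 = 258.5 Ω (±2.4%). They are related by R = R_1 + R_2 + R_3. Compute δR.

22.4 Ω

Absolute uncertainties add in quadrature for a linear combination:
  (δR_1)² = 5.52;  (δR_2)² = 458;  (δR_3)² = 38.5
δR = √(502) = 22.4 Ω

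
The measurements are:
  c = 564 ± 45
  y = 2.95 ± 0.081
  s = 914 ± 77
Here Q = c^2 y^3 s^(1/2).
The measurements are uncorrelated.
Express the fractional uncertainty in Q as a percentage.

18.4%

Products/powers → add relative errors in quadrature, weighted by exponent:
  (2·δc/c)² = (2×0.0798)² = 0.0255;  (3·δy/y)² = (3×0.0275)² = 0.00679;  (½·δs/s)² = (0.5×0.0842)² = 0.00177
δQ/Q = √(0.0340) = 0.184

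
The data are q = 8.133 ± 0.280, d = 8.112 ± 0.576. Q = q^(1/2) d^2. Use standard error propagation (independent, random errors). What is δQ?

Q is a product of powers, so relative uncertainties combine in quadrature:
  (½·δq/q)² = (0.5×0.0344)² = 0.000296;  (2·δd/d)² = (2×0.0710)² = 0.0202
δQ/Q = √(0.0205) = 0.143
Q = 187.7, so δQ = 0.143 × 187.7 = 26.8.

26.8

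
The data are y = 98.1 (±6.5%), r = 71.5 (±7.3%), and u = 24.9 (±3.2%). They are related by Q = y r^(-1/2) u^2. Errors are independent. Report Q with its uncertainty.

Each factor contributes (exponent × relative error)² to (δQ/Q)²:
  (1·δy/y)² = (1×0.0650)² = 0.00423;  (−½·δr/r)² = (-0.5×0.0730)² = 0.00133;  (2·δu/u)² = (2×0.0320)² = 0.00410
δQ/Q = √(0.00965) = 0.0983
Q = 7190, so δQ = 0.0983 × 7190 = 707.

7190 ± 707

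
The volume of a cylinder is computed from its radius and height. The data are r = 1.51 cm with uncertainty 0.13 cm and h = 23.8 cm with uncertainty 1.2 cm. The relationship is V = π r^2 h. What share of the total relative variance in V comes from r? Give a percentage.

(δV/V)² = (2·δr/r)² + (1·δh/h)²
  r term: (2×0.0861)² = 0.0296
  h term: (1×0.0504)² = 0.00254
Total = 0.0322. Share from r = 0.0296/0.0322 = 0.921.

92.1%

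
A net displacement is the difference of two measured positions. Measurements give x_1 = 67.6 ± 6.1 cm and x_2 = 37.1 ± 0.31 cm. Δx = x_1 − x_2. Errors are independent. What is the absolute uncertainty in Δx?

Δx is a linear combination, so absolute uncertainties add in quadrature:
  (δx_1)² = 37.2;  (δx_2)² = 0.0961
δΔx = √(37.3) = 6.11 cm

6.11 cm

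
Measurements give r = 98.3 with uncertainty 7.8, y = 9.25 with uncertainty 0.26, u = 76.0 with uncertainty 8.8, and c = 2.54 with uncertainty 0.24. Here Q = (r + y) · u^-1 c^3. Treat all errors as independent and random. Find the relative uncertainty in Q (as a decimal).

0.315

Let w = r + y = 108. δw = √(δr² + δy²) = √(60.8 + 0.0676) = 7.80, so δw/w = 0.0726.
Q is then a monomial in w, u, c:
δQ/Q = √((δw/w)² + (-1·δu/u)² + (3·δc/c)²) = √(0.00527 + 0.0134 + 0.0804) = 0.315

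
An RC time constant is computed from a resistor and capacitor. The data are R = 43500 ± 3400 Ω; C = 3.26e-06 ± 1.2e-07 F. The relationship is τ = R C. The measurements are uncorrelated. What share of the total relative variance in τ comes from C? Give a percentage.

18.2%

(δτ/τ)² = (1·δR/R)² + (1·δC/C)²
  R term: (1×0.0782)² = 0.00611
  C term: (1×0.0368)² = 0.00135
Total = 0.00746. Share from C = 0.00135/0.00746 = 0.182.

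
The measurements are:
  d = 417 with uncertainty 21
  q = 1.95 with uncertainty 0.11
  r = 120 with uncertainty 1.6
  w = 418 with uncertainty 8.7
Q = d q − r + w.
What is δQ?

62.1

Let p = d·q = 813. δp/p = √((1·δd/d)² + (1·δq/q)²) = √(0.00254 + 0.00318) = 0.0756, so δp = 61.5.
Q = p − r + w: δQ = √(δp² + δr² + δw²) = √(3780 + 2.56 + 75.7) = 62.1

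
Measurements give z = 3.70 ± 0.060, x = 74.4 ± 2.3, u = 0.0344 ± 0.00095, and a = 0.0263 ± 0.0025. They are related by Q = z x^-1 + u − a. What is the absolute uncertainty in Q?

0.00319

Let p = z·x^-1 = 0.0497. δp/p = √((1·δz/z)² + (-1·δx/x)²) = √(0.000263 + 0.000956) = 0.0349, so δp = 0.00174.
Q = p + u − a: δQ = √(δp² + δu² + δa²) = √(3.01e-06 + 9.03e-07 + 6.25e-06) = 0.00319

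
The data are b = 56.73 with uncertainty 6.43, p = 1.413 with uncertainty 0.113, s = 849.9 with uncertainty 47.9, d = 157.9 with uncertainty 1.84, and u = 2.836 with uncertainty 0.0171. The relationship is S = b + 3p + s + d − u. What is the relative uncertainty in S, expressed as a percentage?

4.54%

Sums and differences: (δS)² = Σ (cᵢ δxᵢ)².
  (δb)² = 41.3;  (3·δp)² = 0.115;  (δs)² = 2290;  (δd)² = 3.39;  (δu)² = 0.000292
δS = √(2340) = 48.4
S = 1066, so δS/S = 48.4/1066 = 0.0454.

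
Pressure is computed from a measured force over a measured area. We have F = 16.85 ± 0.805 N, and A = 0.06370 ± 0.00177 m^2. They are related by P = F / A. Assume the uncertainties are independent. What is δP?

14.6 Pa

Since P is a product/quotient, work with relative uncertainties:
  (1·δF/F)² = (1×0.0478)² = 0.00228;  (-1·δA/A)² = (-1×0.0278)² = 0.000772
δP/P = √(0.00305) = 0.0553
P = 264.5 Pa, so δP = 0.0553 × 264.5 = 14.6 Pa.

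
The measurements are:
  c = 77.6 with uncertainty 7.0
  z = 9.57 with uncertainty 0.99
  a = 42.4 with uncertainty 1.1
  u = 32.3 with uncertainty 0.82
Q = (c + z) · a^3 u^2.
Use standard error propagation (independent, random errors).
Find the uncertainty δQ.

Let w = c + z = 87.2. δw = √(δc² + δz²) = √(49.0 + 0.980) = 7.07, so δw/w = 0.0811.
Q is then a monomial in w, a, u:
δQ/Q = √((δw/w)² + (3·δa/a)² + (2·δu/u)²) = √(0.00658 + 0.00606 + 0.00258) = 0.123
Q = 6.93e+09, so δQ = 0.123 × 6.93e+09 = 8.55e+08.

8.55e+08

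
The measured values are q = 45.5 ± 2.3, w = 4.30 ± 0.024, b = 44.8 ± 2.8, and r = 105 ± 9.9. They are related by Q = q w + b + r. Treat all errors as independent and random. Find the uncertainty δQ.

Let p = q·w = 196. δp/p = √((1·δq/q)² + (1·δw/w)²) = √(0.00256 + 3.12e-05) = 0.0509, so δp = 9.95.
Q = p + b + r: δQ = √(δp² + δb² + δr²) = √(99.0 + 7.84 + 98.0) = 14.3

14.3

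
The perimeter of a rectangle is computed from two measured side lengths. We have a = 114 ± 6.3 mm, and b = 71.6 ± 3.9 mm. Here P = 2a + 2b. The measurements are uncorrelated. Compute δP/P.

0.0399

For a sum/difference, combine absolute errors in quadrature:
  (2·δa)² = 159;  (2·δb)² = 60.8
δP = √(220) = 14.8 mm
P = 371 mm, so δP/P = 14.8/371 = 0.0399.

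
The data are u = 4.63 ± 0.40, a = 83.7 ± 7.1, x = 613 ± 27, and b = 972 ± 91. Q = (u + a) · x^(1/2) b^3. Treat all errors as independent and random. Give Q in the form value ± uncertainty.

Let w = u + a = 88.3. δw = √(δu² + δa²) = √(0.160 + 50.4) = 7.11, so δw/w = 0.0805.
Q is then a monomial in w, x, b:
δQ/Q = √((δw/w)² + (½·δx/x)² + (3·δb/b)²) = √(0.00648 + 0.000485 + 0.0789) = 0.293
Q = 2.01e+12, so δQ = 0.293 × 2.01e+12 = 5.88e+11.

(2.01 ± 0.588) × 10^12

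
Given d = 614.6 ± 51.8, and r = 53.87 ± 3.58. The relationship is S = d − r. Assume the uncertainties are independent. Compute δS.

For a sum/difference, combine absolute errors in quadrature:
  (δd)² = 2680;  (δr)² = 12.8
δS = √(2700) = 51.9

51.9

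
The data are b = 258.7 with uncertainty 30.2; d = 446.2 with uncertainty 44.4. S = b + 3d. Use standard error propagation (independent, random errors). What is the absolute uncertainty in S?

Each term contributes (cᵢ δxᵢ)² to (δS)²:
  (δb)² = 912;  (3·δd)² = 17700
δS = √(18700) = 137

137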